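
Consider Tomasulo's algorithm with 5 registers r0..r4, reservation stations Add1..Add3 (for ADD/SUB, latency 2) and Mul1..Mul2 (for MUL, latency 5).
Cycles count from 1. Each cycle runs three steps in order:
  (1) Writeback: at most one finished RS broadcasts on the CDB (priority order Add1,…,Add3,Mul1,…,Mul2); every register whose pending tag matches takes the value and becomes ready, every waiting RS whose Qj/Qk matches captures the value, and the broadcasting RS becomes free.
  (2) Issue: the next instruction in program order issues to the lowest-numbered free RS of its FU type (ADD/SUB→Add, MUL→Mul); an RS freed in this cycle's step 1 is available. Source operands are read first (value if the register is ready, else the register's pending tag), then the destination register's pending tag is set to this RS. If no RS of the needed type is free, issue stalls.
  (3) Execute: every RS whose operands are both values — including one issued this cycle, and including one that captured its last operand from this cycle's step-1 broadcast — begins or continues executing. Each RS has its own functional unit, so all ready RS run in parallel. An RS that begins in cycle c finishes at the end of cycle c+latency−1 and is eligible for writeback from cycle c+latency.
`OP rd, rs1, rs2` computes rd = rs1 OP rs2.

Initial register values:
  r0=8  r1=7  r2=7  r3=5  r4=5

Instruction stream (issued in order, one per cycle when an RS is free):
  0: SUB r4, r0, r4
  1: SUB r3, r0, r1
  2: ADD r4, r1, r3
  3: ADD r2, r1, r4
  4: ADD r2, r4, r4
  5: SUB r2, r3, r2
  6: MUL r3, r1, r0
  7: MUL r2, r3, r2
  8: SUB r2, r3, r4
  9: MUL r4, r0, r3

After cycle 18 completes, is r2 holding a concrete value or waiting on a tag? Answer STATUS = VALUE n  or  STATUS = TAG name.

  c1: issue SUB r4<-Add1  regs: r0:8,r1:7,r2:7,r3:5,r4:Add1
  c2: issue SUB r3<-Add2  regs: r0:8,r1:7,r2:7,r3:Add2,r4:Add1
  c3: CDB Add1=3; issue ADD r4<-Add1  regs: r0:8,r1:7,r2:7,r3:Add2,r4:Add1
  c4: CDB Add2=1; issue ADD r2<-Add2  regs: r0:8,r1:7,r2:Add2,r3:1,r4:Add1
  c5: issue ADD r2<-Add3  regs: r0:8,r1:7,r2:Add3,r3:1,r4:Add1
  c6: CDB Add1=8; issue SUB r2<-Add1  regs: r0:8,r1:7,r2:Add1,r3:1,r4:8
  c7: issue MUL r3<-Mul1  regs: r0:8,r1:7,r2:Add1,r3:Mul1,r4:8
  c8: CDB Add2=15; issue MUL r2<-Mul2  regs: r0:8,r1:7,r2:Mul2,r3:Mul1,r4:8
  c9: CDB Add3=16; issue SUB r2<-Add2  regs: r0:8,r1:7,r2:Add2,r3:Mul1,r4:8
  c10: stall  regs: r0:8,r1:7,r2:Add2,r3:Mul1,r4:8
  c11: CDB Add1=-15; stall  regs: r0:8,r1:7,r2:Add2,r3:Mul1,r4:8
  c12: CDB Mul1=56; issue MUL r4<-Mul1  regs: r0:8,r1:7,r2:Add2,r3:56,r4:Mul1
  c13: -  regs: r0:8,r1:7,r2:Add2,r3:56,r4:Mul1
  c14: CDB Add2=48  regs: r0:8,r1:7,r2:48,r3:56,r4:Mul1
  c15: -  regs: r0:8,r1:7,r2:48,r3:56,r4:Mul1
  c16: -  regs: r0:8,r1:7,r2:48,r3:56,r4:Mul1
  c17: CDB Mul1=448  regs: r0:8,r1:7,r2:48,r3:56,r4:448
  c18: CDB Mul2=-840  regs: r0:8,r1:7,r2:48,r3:56,r4:448

STATUS = VALUE 48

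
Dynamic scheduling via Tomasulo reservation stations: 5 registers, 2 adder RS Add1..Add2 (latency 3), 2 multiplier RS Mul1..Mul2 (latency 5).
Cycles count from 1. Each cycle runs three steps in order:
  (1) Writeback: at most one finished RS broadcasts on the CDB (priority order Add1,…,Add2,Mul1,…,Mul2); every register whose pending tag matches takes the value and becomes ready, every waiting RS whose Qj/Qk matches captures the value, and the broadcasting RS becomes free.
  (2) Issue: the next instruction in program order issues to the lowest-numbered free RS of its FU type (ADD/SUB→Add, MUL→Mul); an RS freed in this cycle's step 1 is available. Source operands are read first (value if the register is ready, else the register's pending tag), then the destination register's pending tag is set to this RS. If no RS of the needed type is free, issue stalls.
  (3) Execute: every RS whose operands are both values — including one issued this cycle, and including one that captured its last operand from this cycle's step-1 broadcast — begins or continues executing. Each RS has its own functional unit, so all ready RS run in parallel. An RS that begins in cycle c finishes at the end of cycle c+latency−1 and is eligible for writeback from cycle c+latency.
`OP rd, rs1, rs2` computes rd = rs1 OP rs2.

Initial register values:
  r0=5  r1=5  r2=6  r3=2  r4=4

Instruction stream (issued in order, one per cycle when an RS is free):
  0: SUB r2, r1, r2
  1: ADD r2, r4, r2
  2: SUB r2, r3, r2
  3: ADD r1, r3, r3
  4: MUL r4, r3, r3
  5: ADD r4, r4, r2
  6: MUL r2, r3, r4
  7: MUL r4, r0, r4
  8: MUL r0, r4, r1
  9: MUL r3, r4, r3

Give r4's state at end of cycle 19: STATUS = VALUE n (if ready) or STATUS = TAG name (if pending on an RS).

STATUS = TAG Mul1

c1: issue SUB r2<-Add1 | r0:5,r1:5,r2:Add1,r3:2,r4:4
c2: issue ADD r2<-Add2 | r0:5,r1:5,r2:Add2,r3:2,r4:4
c3: stall | r0:5,r1:5,r2:Add2,r3:2,r4:4
c4: CDB Add1=-1; issue SUB r2<-Add1 | r0:5,r1:5,r2:Add1,r3:2,r4:4
c5: stall | r0:5,r1:5,r2:Add1,r3:2,r4:4
c6: stall | r0:5,r1:5,r2:Add1,r3:2,r4:4
c7: CDB Add2=3; issue ADD r1<-Add2 | r0:5,r1:Add2,r2:Add1,r3:2,r4:4
c8: issue MUL r4<-Mul1 | r0:5,r1:Add2,r2:Add1,r3:2,r4:Mul1
c9: stall | r0:5,r1:Add2,r2:Add1,r3:2,r4:Mul1
c10: CDB Add1=-1; issue ADD r4<-Add1 | r0:5,r1:Add2,r2:-1,r3:2,r4:Add1
c11: CDB Add2=4; issue MUL r2<-Mul2 | r0:5,r1:4,r2:Mul2,r3:2,r4:Add1
c12: stall | r0:5,r1:4,r2:Mul2,r3:2,r4:Add1
c13: CDB Mul1=4; issue MUL r4<-Mul1 | r0:5,r1:4,r2:Mul2,r3:2,r4:Mul1
c14: stall | r0:5,r1:4,r2:Mul2,r3:2,r4:Mul1
c15: stall | r0:5,r1:4,r2:Mul2,r3:2,r4:Mul1
c16: CDB Add1=3; stall | r0:5,r1:4,r2:Mul2,r3:2,r4:Mul1
c17: stall | r0:5,r1:4,r2:Mul2,r3:2,r4:Mul1
c18: stall | r0:5,r1:4,r2:Mul2,r3:2,r4:Mul1
c19: stall | r0:5,r1:4,r2:Mul2,r3:2,r4:Mul1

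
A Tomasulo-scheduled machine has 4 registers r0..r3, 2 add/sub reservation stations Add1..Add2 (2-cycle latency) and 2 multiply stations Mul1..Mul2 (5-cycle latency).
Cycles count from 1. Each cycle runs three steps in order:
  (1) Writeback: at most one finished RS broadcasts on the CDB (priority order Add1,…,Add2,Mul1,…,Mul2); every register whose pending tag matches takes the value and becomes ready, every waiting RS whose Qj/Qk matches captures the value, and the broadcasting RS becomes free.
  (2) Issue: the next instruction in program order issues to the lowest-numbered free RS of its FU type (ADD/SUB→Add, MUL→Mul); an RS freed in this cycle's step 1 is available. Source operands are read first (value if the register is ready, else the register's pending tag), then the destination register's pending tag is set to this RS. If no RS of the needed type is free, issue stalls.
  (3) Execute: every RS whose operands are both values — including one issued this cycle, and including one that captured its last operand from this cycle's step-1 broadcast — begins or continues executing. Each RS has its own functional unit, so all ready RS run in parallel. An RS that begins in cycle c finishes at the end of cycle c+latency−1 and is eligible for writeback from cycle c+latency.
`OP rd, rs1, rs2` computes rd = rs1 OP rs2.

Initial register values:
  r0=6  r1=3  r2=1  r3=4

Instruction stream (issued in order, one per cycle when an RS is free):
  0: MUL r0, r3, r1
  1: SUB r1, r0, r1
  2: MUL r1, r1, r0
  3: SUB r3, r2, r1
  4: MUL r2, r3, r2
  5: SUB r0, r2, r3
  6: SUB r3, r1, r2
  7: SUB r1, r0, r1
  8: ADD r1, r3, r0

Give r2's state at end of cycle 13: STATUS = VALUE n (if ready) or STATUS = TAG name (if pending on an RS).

c1: issue MUL r0<-Mul1 | r0:Mul1,r1:3,r2:1,r3:4
c2: issue SUB r1<-Add1 | r0:Mul1,r1:Add1,r2:1,r3:4
c3: issue MUL r1<-Mul2 | r0:Mul1,r1:Mul2,r2:1,r3:4
c4: issue SUB r3<-Add2 | r0:Mul1,r1:Mul2,r2:1,r3:Add2
c5: stall | r0:Mul1,r1:Mul2,r2:1,r3:Add2
c6: CDB Mul1=12; issue MUL r2<-Mul1 | r0:12,r1:Mul2,r2:Mul1,r3:Add2
c7: stall | r0:12,r1:Mul2,r2:Mul1,r3:Add2
c8: CDB Add1=9; issue SUB r0<-Add1 | r0:Add1,r1:Mul2,r2:Mul1,r3:Add2
c9: stall | r0:Add1,r1:Mul2,r2:Mul1,r3:Add2
c10: stall | r0:Add1,r1:Mul2,r2:Mul1,r3:Add2
c11: stall | r0:Add1,r1:Mul2,r2:Mul1,r3:Add2
c12: stall | r0:Add1,r1:Mul2,r2:Mul1,r3:Add2
c13: CDB Mul2=108; stall | r0:Add1,r1:108,r2:Mul1,r3:Add2

STATUS = TAG Mul1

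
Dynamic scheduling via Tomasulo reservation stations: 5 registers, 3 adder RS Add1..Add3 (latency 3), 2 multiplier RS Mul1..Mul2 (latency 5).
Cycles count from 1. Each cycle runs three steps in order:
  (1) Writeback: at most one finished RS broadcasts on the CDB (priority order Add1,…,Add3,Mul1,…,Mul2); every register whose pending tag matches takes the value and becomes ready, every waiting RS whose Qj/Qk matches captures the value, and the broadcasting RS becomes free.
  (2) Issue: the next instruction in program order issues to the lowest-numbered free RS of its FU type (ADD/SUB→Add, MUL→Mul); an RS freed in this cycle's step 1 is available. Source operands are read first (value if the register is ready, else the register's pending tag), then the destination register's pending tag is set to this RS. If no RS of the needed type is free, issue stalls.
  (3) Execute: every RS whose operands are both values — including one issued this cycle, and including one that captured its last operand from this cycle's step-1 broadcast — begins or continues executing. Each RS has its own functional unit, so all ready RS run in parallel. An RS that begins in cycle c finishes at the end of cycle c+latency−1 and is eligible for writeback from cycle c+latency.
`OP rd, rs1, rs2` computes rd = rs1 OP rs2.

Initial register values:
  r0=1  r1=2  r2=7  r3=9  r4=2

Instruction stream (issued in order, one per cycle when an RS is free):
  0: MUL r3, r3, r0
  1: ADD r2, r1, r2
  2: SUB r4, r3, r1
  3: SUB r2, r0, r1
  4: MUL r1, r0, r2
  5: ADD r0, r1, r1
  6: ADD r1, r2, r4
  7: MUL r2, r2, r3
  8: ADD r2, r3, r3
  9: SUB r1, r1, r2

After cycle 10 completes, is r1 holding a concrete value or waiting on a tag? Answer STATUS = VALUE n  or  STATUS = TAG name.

cycle 1: issue MUL r3<-Mul1 // r0:1,r1:2,r2:7,r3:Mul1,r4:2
cycle 2: issue ADD r2<-Add1 // r0:1,r1:2,r2:Add1,r3:Mul1,r4:2
cycle 3: issue SUB r4<-Add2 // r0:1,r1:2,r2:Add1,r3:Mul1,r4:Add2
cycle 4: issue SUB r2<-Add3 // r0:1,r1:2,r2:Add3,r3:Mul1,r4:Add2
cycle 5: CDB Add1=9; issue MUL r1<-Mul2 // r0:1,r1:Mul2,r2:Add3,r3:Mul1,r4:Add2
cycle 6: CDB Mul1=9; issue ADD r0<-Add1 // r0:Add1,r1:Mul2,r2:Add3,r3:9,r4:Add2
cycle 7: CDB Add3=-1; issue ADD r1<-Add3 // r0:Add1,r1:Add3,r2:-1,r3:9,r4:Add2
cycle 8: issue MUL r2<-Mul1 // r0:Add1,r1:Add3,r2:Mul1,r3:9,r4:Add2
cycle 9: CDB Add2=7; issue ADD r2<-Add2 // r0:Add1,r1:Add3,r2:Add2,r3:9,r4:7
cycle 10: stall // r0:Add1,r1:Add3,r2:Add2,r3:9,r4:7

STATUS = TAG Add3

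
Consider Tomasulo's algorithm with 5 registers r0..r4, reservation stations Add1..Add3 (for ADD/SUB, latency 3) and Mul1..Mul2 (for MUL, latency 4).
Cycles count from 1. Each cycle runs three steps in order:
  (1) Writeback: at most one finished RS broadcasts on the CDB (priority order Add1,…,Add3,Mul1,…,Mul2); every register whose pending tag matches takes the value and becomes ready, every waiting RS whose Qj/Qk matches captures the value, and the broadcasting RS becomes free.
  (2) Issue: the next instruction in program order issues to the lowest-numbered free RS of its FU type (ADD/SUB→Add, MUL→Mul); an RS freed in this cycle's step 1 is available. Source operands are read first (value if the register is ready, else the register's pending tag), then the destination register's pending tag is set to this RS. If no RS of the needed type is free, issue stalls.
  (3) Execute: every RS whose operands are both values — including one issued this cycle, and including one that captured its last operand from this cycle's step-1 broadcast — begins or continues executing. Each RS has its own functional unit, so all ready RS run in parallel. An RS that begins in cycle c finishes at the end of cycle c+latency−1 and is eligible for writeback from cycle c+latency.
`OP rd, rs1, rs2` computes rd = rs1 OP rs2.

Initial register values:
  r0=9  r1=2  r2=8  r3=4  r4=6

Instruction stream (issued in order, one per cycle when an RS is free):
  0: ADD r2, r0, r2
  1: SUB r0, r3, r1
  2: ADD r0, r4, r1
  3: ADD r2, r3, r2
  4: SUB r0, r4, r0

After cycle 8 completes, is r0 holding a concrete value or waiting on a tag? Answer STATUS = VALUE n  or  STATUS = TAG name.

STATUS = TAG Add2

cycle 1: issue ADD r2<-Add1 // r0:9,r1:2,r2:Add1,r3:4,r4:6
cycle 2: issue SUB r0<-Add2 // r0:Add2,r1:2,r2:Add1,r3:4,r4:6
cycle 3: issue ADD r0<-Add3 // r0:Add3,r1:2,r2:Add1,r3:4,r4:6
cycle 4: CDB Add1=17; issue ADD r2<-Add1 // r0:Add3,r1:2,r2:Add1,r3:4,r4:6
cycle 5: CDB Add2=2; issue SUB r0<-Add2 // r0:Add2,r1:2,r2:Add1,r3:4,r4:6
cycle 6: CDB Add3=8 // r0:Add2,r1:2,r2:Add1,r3:4,r4:6
cycle 7: CDB Add1=21 // r0:Add2,r1:2,r2:21,r3:4,r4:6
cycle 8: - // r0:Add2,r1:2,r2:21,r3:4,r4:6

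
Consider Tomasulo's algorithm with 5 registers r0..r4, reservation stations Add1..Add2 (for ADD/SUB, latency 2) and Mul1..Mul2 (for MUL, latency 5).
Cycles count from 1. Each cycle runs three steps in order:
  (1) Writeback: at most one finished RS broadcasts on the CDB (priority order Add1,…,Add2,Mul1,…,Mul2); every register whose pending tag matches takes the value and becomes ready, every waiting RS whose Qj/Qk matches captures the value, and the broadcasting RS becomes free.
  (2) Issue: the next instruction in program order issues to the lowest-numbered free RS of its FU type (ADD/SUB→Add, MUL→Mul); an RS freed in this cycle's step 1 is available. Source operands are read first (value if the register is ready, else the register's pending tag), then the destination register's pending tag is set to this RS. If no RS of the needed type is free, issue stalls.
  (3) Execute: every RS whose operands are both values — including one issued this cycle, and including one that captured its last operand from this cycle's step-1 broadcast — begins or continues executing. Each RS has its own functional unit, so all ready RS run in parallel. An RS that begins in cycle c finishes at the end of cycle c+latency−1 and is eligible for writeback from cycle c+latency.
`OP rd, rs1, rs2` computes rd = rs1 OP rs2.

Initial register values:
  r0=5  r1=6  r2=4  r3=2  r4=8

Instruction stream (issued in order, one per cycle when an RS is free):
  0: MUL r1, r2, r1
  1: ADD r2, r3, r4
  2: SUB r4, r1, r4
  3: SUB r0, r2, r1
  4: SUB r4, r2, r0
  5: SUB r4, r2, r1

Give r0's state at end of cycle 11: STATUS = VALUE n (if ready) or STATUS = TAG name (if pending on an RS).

cycle 1: issue MUL r1<-Mul1 // r0:5,r1:Mul1,r2:4,r3:2,r4:8
cycle 2: issue ADD r2<-Add1 // r0:5,r1:Mul1,r2:Add1,r3:2,r4:8
cycle 3: issue SUB r4<-Add2 // r0:5,r1:Mul1,r2:Add1,r3:2,r4:Add2
cycle 4: CDB Add1=10; issue SUB r0<-Add1 // r0:Add1,r1:Mul1,r2:10,r3:2,r4:Add2
cycle 5: stall // r0:Add1,r1:Mul1,r2:10,r3:2,r4:Add2
cycle 6: CDB Mul1=24; stall // r0:Add1,r1:24,r2:10,r3:2,r4:Add2
cycle 7: stall // r0:Add1,r1:24,r2:10,r3:2,r4:Add2
cycle 8: CDB Add1=-14; issue SUB r4<-Add1 // r0:-14,r1:24,r2:10,r3:2,r4:Add1
cycle 9: CDB Add2=16; issue SUB r4<-Add2 // r0:-14,r1:24,r2:10,r3:2,r4:Add2
cycle 10: CDB Add1=24 // r0:-14,r1:24,r2:10,r3:2,r4:Add2
cycle 11: CDB Add2=-14 // r0:-14,r1:24,r2:10,r3:2,r4:-14

STATUS = VALUE -14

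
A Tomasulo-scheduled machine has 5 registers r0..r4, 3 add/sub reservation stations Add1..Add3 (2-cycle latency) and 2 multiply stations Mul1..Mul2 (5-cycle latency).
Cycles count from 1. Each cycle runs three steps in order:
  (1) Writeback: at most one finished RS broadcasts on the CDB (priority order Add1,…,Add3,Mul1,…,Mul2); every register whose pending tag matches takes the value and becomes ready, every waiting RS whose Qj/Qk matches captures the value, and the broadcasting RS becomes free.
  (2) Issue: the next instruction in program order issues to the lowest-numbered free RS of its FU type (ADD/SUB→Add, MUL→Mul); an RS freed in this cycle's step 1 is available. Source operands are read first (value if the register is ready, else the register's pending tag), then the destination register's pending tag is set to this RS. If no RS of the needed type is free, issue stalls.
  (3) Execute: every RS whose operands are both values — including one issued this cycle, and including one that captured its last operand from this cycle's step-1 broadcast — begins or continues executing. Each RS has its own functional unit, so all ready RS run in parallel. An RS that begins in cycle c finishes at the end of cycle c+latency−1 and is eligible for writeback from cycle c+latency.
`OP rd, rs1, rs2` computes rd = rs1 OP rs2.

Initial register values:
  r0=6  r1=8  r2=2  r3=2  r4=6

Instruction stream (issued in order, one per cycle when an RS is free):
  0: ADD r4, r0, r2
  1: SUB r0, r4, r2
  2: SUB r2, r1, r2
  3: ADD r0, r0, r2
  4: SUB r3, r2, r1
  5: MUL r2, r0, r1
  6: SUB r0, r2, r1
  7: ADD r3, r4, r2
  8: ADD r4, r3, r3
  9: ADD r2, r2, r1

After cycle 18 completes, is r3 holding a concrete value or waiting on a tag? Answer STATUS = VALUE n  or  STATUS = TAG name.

STATUS = VALUE 104

c1: issue ADD r4<-Add1 | r0:6,r1:8,r2:2,r3:2,r4:Add1
c2: issue SUB r0<-Add2 | r0:Add2,r1:8,r2:2,r3:2,r4:Add1
c3: CDB Add1=8; issue SUB r2<-Add1 | r0:Add2,r1:8,r2:Add1,r3:2,r4:8
c4: issue ADD r0<-Add3 | r0:Add3,r1:8,r2:Add1,r3:2,r4:8
c5: CDB Add1=6; issue SUB r3<-Add1 | r0:Add3,r1:8,r2:6,r3:Add1,r4:8
c6: CDB Add2=6; issue MUL r2<-Mul1 | r0:Add3,r1:8,r2:Mul1,r3:Add1,r4:8
c7: CDB Add1=-2; issue SUB r0<-Add1 | r0:Add1,r1:8,r2:Mul1,r3:-2,r4:8
c8: CDB Add3=12; issue ADD r3<-Add2 | r0:Add1,r1:8,r2:Mul1,r3:Add2,r4:8
c9: issue ADD r4<-Add3 | r0:Add1,r1:8,r2:Mul1,r3:Add2,r4:Add3
c10: stall | r0:Add1,r1:8,r2:Mul1,r3:Add2,r4:Add3
c11: stall | r0:Add1,r1:8,r2:Mul1,r3:Add2,r4:Add3
c12: stall | r0:Add1,r1:8,r2:Mul1,r3:Add2,r4:Add3
c13: CDB Mul1=96; stall | r0:Add1,r1:8,r2:96,r3:Add2,r4:Add3
c14: stall | r0:Add1,r1:8,r2:96,r3:Add2,r4:Add3
c15: CDB Add1=88; issue ADD r2<-Add1 | r0:88,r1:8,r2:Add1,r3:Add2,r4:Add3
c16: CDB Add2=104 | r0:88,r1:8,r2:Add1,r3:104,r4:Add3
c17: CDB Add1=104 | r0:88,r1:8,r2:104,r3:104,r4:Add3
c18: CDB Add3=208 | r0:88,r1:8,r2:104,r3:104,r4:208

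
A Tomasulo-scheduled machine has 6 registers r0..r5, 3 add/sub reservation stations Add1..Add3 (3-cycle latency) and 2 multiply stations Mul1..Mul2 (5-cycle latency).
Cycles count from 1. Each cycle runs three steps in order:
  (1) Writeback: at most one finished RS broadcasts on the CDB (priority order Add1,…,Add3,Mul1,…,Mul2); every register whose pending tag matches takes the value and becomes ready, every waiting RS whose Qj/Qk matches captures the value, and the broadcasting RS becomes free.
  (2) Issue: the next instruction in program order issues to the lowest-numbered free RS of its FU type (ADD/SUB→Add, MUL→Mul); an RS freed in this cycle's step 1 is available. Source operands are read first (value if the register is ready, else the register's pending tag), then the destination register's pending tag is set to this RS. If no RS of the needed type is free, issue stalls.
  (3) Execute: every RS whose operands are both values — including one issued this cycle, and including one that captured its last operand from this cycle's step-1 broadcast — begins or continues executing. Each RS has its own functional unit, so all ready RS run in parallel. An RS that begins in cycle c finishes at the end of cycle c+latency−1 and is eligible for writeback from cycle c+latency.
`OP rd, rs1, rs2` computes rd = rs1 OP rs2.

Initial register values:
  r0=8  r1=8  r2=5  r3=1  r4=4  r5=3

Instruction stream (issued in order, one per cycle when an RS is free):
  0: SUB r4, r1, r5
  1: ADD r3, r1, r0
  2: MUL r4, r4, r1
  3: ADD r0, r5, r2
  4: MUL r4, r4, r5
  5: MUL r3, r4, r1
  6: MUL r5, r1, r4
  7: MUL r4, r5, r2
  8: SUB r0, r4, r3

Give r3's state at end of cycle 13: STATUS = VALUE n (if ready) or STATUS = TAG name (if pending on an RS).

cycle 1: issue SUB r4<-Add1 // r0:8,r1:8,r2:5,r3:1,r4:Add1,r5:3
cycle 2: issue ADD r3<-Add2 // r0:8,r1:8,r2:5,r3:Add2,r4:Add1,r5:3
cycle 3: issue MUL r4<-Mul1 // r0:8,r1:8,r2:5,r3:Add2,r4:Mul1,r5:3
cycle 4: CDB Add1=5; issue ADD r0<-Add1 // r0:Add1,r1:8,r2:5,r3:Add2,r4:Mul1,r5:3
cycle 5: CDB Add2=16; issue MUL r4<-Mul2 // r0:Add1,r1:8,r2:5,r3:16,r4:Mul2,r5:3
cycle 6: stall // r0:Add1,r1:8,r2:5,r3:16,r4:Mul2,r5:3
cycle 7: CDB Add1=8; stall // r0:8,r1:8,r2:5,r3:16,r4:Mul2,r5:3
cycle 8: stall // r0:8,r1:8,r2:5,r3:16,r4:Mul2,r5:3
cycle 9: CDB Mul1=40; issue MUL r3<-Mul1 // r0:8,r1:8,r2:5,r3:Mul1,r4:Mul2,r5:3
cycle 10: stall // r0:8,r1:8,r2:5,r3:Mul1,r4:Mul2,r5:3
cycle 11: stall // r0:8,r1:8,r2:5,r3:Mul1,r4:Mul2,r5:3
cycle 12: stall // r0:8,r1:8,r2:5,r3:Mul1,r4:Mul2,r5:3
cycle 13: stall // r0:8,r1:8,r2:5,r3:Mul1,r4:Mul2,r5:3

STATUS = TAG Mul1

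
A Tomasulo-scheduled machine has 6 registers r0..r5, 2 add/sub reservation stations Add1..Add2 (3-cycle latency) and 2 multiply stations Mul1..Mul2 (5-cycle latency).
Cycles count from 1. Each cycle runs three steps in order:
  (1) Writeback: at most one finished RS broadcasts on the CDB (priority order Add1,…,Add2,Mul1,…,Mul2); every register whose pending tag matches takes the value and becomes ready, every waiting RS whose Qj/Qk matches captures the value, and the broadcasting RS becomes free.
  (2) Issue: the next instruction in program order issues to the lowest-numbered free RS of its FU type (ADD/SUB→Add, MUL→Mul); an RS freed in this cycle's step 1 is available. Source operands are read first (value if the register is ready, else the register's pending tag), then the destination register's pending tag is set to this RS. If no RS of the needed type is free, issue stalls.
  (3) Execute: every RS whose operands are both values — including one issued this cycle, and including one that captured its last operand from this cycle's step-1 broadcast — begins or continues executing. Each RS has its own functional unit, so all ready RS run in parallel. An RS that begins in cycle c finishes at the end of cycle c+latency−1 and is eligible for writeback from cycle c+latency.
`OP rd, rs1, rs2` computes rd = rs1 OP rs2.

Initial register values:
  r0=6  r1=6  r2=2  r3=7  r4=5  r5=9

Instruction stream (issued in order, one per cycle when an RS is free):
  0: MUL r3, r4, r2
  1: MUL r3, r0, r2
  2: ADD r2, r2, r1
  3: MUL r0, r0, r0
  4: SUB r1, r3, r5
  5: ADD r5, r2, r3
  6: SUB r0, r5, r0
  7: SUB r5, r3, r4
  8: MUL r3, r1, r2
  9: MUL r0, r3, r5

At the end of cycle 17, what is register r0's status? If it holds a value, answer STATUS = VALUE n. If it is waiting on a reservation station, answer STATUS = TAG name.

STATUS = TAG Mul2

cycle 1: issue MUL r3<-Mul1 // r0:6,r1:6,r2:2,r3:Mul1,r4:5,r5:9
cycle 2: issue MUL r3<-Mul2 // r0:6,r1:6,r2:2,r3:Mul2,r4:5,r5:9
cycle 3: issue ADD r2<-Add1 // r0:6,r1:6,r2:Add1,r3:Mul2,r4:5,r5:9
cycle 4: stall // r0:6,r1:6,r2:Add1,r3:Mul2,r4:5,r5:9
cycle 5: stall // r0:6,r1:6,r2:Add1,r3:Mul2,r4:5,r5:9
cycle 6: CDB Add1=8; stall // r0:6,r1:6,r2:8,r3:Mul2,r4:5,r5:9
cycle 7: CDB Mul1=10; issue MUL r0<-Mul1 // r0:Mul1,r1:6,r2:8,r3:Mul2,r4:5,r5:9
cycle 8: CDB Mul2=12; issue SUB r1<-Add1 // r0:Mul1,r1:Add1,r2:8,r3:12,r4:5,r5:9
cycle 9: issue ADD r5<-Add2 // r0:Mul1,r1:Add1,r2:8,r3:12,r4:5,r5:Add2
cycle 10: stall // r0:Mul1,r1:Add1,r2:8,r3:12,r4:5,r5:Add2
cycle 11: CDB Add1=3; issue SUB r0<-Add1 // r0:Add1,r1:3,r2:8,r3:12,r4:5,r5:Add2
cycle 12: CDB Add2=20; issue SUB r5<-Add2 // r0:Add1,r1:3,r2:8,r3:12,r4:5,r5:Add2
cycle 13: CDB Mul1=36; issue MUL r3<-Mul1 // r0:Add1,r1:3,r2:8,r3:Mul1,r4:5,r5:Add2
cycle 14: issue MUL r0<-Mul2 // r0:Mul2,r1:3,r2:8,r3:Mul1,r4:5,r5:Add2
cycle 15: CDB Add2=7 // r0:Mul2,r1:3,r2:8,r3:Mul1,r4:5,r5:7
cycle 16: CDB Add1=-16 // r0:Mul2,r1:3,r2:8,r3:Mul1,r4:5,r5:7
cycle 17: - // r0:Mul2,r1:3,r2:8,r3:Mul1,r4:5,r5:7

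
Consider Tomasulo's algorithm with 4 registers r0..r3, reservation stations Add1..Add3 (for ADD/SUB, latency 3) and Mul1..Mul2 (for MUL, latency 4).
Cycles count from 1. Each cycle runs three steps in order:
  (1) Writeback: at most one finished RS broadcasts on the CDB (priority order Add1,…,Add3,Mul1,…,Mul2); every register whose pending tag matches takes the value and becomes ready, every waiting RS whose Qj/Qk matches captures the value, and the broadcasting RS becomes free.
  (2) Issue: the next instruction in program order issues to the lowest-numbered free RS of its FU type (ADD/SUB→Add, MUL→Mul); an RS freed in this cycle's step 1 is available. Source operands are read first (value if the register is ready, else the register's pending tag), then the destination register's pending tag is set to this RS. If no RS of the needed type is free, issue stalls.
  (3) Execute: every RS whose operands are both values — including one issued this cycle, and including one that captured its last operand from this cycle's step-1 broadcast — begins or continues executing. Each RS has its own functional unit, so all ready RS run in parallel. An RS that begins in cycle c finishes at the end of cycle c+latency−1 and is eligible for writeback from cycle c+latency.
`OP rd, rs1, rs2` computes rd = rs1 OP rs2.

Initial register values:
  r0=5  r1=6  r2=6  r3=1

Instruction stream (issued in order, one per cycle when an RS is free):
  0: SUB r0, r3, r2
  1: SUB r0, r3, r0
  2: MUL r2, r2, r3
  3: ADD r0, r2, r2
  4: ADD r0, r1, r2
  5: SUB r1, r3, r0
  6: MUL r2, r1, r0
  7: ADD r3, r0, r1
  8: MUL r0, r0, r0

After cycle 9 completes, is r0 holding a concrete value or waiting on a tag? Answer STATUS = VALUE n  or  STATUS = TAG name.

c1: issue SUB r0<-Add1 | r0:Add1,r1:6,r2:6,r3:1
c2: issue SUB r0<-Add2 | r0:Add2,r1:6,r2:6,r3:1
c3: issue MUL r2<-Mul1 | r0:Add2,r1:6,r2:Mul1,r3:1
c4: CDB Add1=-5; issue ADD r0<-Add1 | r0:Add1,r1:6,r2:Mul1,r3:1
c5: issue ADD r0<-Add3 | r0:Add3,r1:6,r2:Mul1,r3:1
c6: stall | r0:Add3,r1:6,r2:Mul1,r3:1
c7: CDB Add2=6; issue SUB r1<-Add2 | r0:Add3,r1:Add2,r2:Mul1,r3:1
c8: CDB Mul1=6; issue MUL r2<-Mul1 | r0:Add3,r1:Add2,r2:Mul1,r3:1
c9: stall | r0:Add3,r1:Add2,r2:Mul1,r3:1

STATUS = TAG Add3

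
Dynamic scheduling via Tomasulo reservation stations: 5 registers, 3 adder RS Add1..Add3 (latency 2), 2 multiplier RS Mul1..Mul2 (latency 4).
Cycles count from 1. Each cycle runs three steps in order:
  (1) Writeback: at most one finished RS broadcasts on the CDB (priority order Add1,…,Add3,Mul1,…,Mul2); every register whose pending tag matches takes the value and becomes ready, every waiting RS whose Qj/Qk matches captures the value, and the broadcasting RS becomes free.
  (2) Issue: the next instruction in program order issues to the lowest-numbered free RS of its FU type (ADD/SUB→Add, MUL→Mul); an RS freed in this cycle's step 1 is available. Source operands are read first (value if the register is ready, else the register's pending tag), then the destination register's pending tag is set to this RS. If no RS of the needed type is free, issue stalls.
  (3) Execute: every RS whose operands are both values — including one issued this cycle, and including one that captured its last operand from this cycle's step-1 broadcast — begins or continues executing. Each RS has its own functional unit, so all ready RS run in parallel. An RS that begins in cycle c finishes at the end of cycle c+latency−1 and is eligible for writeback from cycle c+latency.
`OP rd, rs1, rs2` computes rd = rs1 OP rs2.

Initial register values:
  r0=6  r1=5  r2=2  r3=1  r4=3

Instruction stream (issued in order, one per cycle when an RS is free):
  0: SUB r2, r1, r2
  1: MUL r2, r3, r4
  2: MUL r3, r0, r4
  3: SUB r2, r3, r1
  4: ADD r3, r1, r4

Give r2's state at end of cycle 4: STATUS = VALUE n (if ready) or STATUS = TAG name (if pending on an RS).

  c1: issue SUB r2<-Add1  regs: r0:6,r1:5,r2:Add1,r3:1,r4:3
  c2: issue MUL r2<-Mul1  regs: r0:6,r1:5,r2:Mul1,r3:1,r4:3
  c3: CDB Add1=3; issue MUL r3<-Mul2  regs: r0:6,r1:5,r2:Mul1,r3:Mul2,r4:3
  c4: issue SUB r2<-Add1  regs: r0:6,r1:5,r2:Add1,r3:Mul2,r4:3

STATUS = TAG Add1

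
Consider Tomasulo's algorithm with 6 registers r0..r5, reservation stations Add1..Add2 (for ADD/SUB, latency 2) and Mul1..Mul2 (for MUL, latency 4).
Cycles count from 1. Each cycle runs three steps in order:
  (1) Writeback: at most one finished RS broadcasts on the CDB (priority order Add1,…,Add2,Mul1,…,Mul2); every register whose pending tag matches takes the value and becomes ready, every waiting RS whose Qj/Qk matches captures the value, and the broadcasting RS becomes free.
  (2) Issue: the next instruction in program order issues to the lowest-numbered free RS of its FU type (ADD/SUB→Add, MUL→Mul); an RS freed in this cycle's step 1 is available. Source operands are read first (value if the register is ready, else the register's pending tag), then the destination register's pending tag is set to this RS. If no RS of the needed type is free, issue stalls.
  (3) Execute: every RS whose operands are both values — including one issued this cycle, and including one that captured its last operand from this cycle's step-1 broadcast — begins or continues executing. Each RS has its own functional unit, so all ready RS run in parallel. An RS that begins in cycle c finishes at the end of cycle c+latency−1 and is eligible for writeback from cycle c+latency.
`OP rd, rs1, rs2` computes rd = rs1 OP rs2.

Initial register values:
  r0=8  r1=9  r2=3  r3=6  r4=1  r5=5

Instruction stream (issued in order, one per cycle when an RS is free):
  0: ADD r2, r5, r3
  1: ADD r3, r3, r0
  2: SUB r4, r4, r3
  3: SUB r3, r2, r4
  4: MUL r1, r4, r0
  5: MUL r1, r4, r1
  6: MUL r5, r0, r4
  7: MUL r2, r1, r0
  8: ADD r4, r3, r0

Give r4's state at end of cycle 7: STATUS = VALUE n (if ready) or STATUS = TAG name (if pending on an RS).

STATUS = VALUE -13

cycle 1: issue ADD r2<-Add1 // r0:8,r1:9,r2:Add1,r3:6,r4:1,r5:5
cycle 2: issue ADD r3<-Add2 // r0:8,r1:9,r2:Add1,r3:Add2,r4:1,r5:5
cycle 3: CDB Add1=11; issue SUB r4<-Add1 // r0:8,r1:9,r2:11,r3:Add2,r4:Add1,r5:5
cycle 4: CDB Add2=14; issue SUB r3<-Add2 // r0:8,r1:9,r2:11,r3:Add2,r4:Add1,r5:5
cycle 5: issue MUL r1<-Mul1 // r0:8,r1:Mul1,r2:11,r3:Add2,r4:Add1,r5:5
cycle 6: CDB Add1=-13; issue MUL r1<-Mul2 // r0:8,r1:Mul2,r2:11,r3:Add2,r4:-13,r5:5
cycle 7: stall // r0:8,r1:Mul2,r2:11,r3:Add2,r4:-13,r5:5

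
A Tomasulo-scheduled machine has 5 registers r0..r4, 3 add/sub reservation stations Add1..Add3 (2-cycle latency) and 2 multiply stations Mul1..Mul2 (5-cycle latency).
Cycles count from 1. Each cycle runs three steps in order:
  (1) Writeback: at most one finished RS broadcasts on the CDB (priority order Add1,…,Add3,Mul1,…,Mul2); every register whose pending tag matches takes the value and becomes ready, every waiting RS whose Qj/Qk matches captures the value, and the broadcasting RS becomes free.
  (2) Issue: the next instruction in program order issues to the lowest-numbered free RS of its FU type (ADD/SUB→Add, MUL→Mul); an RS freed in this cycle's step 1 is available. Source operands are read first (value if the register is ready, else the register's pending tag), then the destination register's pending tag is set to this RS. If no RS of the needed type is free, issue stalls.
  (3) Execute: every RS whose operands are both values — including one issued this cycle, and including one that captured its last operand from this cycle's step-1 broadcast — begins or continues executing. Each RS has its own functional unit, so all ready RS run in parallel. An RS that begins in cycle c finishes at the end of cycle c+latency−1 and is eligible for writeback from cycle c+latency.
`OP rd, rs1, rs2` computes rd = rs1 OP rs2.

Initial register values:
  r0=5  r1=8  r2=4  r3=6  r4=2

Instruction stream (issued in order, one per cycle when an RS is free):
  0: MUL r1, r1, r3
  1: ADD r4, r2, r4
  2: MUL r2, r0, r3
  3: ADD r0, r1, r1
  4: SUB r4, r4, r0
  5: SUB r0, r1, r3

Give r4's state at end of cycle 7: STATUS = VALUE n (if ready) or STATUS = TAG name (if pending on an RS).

STATUS = TAG Add2

cycle 1: issue MUL r1<-Mul1 // r0:5,r1:Mul1,r2:4,r3:6,r4:2
cycle 2: issue ADD r4<-Add1 // r0:5,r1:Mul1,r2:4,r3:6,r4:Add1
cycle 3: issue MUL r2<-Mul2 // r0:5,r1:Mul1,r2:Mul2,r3:6,r4:Add1
cycle 4: CDB Add1=6; issue ADD r0<-Add1 // r0:Add1,r1:Mul1,r2:Mul2,r3:6,r4:6
cycle 5: issue SUB r4<-Add2 // r0:Add1,r1:Mul1,r2:Mul2,r3:6,r4:Add2
cycle 6: CDB Mul1=48; issue SUB r0<-Add3 // r0:Add3,r1:48,r2:Mul2,r3:6,r4:Add2
cycle 7: - // r0:Add3,r1:48,r2:Mul2,r3:6,r4:Add2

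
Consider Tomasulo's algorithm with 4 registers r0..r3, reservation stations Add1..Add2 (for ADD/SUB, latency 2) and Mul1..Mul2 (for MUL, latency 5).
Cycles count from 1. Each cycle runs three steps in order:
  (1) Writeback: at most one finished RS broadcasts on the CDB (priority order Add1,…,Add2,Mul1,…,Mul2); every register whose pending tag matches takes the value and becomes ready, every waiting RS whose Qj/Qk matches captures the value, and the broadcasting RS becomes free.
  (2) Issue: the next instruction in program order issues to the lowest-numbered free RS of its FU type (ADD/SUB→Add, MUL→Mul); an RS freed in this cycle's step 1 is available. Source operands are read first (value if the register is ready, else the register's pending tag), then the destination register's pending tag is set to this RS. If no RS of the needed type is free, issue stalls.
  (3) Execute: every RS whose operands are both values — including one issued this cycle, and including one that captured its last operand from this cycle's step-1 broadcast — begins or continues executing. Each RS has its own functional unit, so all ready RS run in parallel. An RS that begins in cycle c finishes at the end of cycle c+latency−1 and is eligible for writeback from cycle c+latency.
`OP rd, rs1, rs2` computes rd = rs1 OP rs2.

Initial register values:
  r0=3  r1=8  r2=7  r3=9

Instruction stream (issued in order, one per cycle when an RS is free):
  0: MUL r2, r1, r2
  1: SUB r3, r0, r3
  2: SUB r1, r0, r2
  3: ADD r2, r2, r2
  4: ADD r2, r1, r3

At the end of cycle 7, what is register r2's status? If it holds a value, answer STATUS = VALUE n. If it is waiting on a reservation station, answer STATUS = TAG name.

STATUS = TAG Add1

  c1: issue MUL r2<-Mul1  regs: r0:3,r1:8,r2:Mul1,r3:9
  c2: issue SUB r3<-Add1  regs: r0:3,r1:8,r2:Mul1,r3:Add1
  c3: issue SUB r1<-Add2  regs: r0:3,r1:Add2,r2:Mul1,r3:Add1
  c4: CDB Add1=-6; issue ADD r2<-Add1  regs: r0:3,r1:Add2,r2:Add1,r3:-6
  c5: stall  regs: r0:3,r1:Add2,r2:Add1,r3:-6
  c6: CDB Mul1=56; stall  regs: r0:3,r1:Add2,r2:Add1,r3:-6
  c7: stall  regs: r0:3,r1:Add2,r2:Add1,r3:-6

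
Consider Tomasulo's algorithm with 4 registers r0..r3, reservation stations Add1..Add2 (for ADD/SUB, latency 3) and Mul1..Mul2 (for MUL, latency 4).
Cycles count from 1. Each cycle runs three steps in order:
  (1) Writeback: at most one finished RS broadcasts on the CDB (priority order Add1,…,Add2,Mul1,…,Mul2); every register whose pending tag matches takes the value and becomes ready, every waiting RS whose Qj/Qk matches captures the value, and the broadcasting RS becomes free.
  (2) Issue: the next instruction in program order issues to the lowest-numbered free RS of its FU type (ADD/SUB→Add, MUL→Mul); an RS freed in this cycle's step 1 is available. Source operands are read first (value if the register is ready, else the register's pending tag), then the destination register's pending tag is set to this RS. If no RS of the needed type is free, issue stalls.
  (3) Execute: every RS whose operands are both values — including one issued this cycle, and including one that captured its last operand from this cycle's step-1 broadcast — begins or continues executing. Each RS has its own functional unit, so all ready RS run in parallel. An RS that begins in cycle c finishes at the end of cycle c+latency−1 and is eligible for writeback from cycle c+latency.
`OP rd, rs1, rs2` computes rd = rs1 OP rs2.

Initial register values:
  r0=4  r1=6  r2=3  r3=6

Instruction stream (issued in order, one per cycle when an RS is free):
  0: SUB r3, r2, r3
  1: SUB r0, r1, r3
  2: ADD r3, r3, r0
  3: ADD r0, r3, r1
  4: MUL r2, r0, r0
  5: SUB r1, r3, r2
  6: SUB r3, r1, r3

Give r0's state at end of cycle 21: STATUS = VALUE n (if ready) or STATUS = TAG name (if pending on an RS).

  c1: issue SUB r3<-Add1  regs: r0:4,r1:6,r2:3,r3:Add1
  c2: issue SUB r0<-Add2  regs: r0:Add2,r1:6,r2:3,r3:Add1
  c3: stall  regs: r0:Add2,r1:6,r2:3,r3:Add1
  c4: CDB Add1=-3; issue ADD r3<-Add1  regs: r0:Add2,r1:6,r2:3,r3:Add1
  c5: stall  regs: r0:Add2,r1:6,r2:3,r3:Add1
  c6: stall  regs: r0:Add2,r1:6,r2:3,r3:Add1
  c7: CDB Add2=9; issue ADD r0<-Add2  regs: r0:Add2,r1:6,r2:3,r3:Add1
  c8: issue MUL r2<-Mul1  regs: r0:Add2,r1:6,r2:Mul1,r3:Add1
  c9: stall  regs: r0:Add2,r1:6,r2:Mul1,r3:Add1
  c10: CDB Add1=6; issue SUB r1<-Add1  regs: r0:Add2,r1:Add1,r2:Mul1,r3:6
  c11: stall  regs: r0:Add2,r1:Add1,r2:Mul1,r3:6
  c12: stall  regs: r0:Add2,r1:Add1,r2:Mul1,r3:6
  c13: CDB Add2=12; issue SUB r3<-Add2  regs: r0:12,r1:Add1,r2:Mul1,r3:Add2
  c14: -  regs: r0:12,r1:Add1,r2:Mul1,r3:Add2
  c15: -  regs: r0:12,r1:Add1,r2:Mul1,r3:Add2
  c16: -  regs: r0:12,r1:Add1,r2:Mul1,r3:Add2
  c17: CDB Mul1=144  regs: r0:12,r1:Add1,r2:144,r3:Add2
  c18: -  regs: r0:12,r1:Add1,r2:144,r3:Add2
  c19: -  regs: r0:12,r1:Add1,r2:144,r3:Add2
  c20: CDB Add1=-138  regs: r0:12,r1:-138,r2:144,r3:Add2
  c21: -  regs: r0:12,r1:-138,r2:144,r3:Add2

STATUS = VALUE 12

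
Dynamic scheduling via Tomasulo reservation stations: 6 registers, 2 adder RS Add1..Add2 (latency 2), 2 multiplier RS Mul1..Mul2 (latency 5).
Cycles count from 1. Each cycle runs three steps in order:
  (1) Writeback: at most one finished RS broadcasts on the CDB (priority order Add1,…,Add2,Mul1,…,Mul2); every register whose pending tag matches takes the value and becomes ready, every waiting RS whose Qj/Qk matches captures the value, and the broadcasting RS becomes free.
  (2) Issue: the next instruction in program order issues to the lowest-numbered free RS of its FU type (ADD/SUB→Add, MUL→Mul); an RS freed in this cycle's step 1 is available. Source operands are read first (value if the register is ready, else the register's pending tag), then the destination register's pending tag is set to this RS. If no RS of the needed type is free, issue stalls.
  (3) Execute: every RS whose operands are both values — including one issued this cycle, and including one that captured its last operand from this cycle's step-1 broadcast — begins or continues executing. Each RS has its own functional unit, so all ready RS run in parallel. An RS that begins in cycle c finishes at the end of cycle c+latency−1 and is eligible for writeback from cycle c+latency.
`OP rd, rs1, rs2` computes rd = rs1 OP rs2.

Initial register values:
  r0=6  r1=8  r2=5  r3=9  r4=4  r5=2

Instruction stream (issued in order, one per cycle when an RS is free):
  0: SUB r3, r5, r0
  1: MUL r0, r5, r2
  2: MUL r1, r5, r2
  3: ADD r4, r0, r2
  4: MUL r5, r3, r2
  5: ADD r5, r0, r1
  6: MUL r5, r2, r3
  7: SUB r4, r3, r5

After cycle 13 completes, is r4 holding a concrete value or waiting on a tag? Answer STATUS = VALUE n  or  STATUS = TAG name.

STATUS = TAG Add1

cycle 1: issue SUB r3<-Add1 // r0:6,r1:8,r2:5,r3:Add1,r4:4,r5:2
cycle 2: issue MUL r0<-Mul1 // r0:Mul1,r1:8,r2:5,r3:Add1,r4:4,r5:2
cycle 3: CDB Add1=-4; issue MUL r1<-Mul2 // r0:Mul1,r1:Mul2,r2:5,r3:-4,r4:4,r5:2
cycle 4: issue ADD r4<-Add1 // r0:Mul1,r1:Mul2,r2:5,r3:-4,r4:Add1,r5:2
cycle 5: stall // r0:Mul1,r1:Mul2,r2:5,r3:-4,r4:Add1,r5:2
cycle 6: stall // r0:Mul1,r1:Mul2,r2:5,r3:-4,r4:Add1,r5:2
cycle 7: CDB Mul1=10; issue MUL r5<-Mul1 // r0:10,r1:Mul2,r2:5,r3:-4,r4:Add1,r5:Mul1
cycle 8: CDB Mul2=10; issue ADD r5<-Add2 // r0:10,r1:10,r2:5,r3:-4,r4:Add1,r5:Add2
cycle 9: CDB Add1=15; issue MUL r5<-Mul2 // r0:10,r1:10,r2:5,r3:-4,r4:15,r5:Mul2
cycle 10: CDB Add2=20; issue SUB r4<-Add1 // r0:10,r1:10,r2:5,r3:-4,r4:Add1,r5:Mul2
cycle 11: - // r0:10,r1:10,r2:5,r3:-4,r4:Add1,r5:Mul2
cycle 12: CDB Mul1=-20 // r0:10,r1:10,r2:5,r3:-4,r4:Add1,r5:Mul2
cycle 13: - // r0:10,r1:10,r2:5,r3:-4,r4:Add1,r5:Mul2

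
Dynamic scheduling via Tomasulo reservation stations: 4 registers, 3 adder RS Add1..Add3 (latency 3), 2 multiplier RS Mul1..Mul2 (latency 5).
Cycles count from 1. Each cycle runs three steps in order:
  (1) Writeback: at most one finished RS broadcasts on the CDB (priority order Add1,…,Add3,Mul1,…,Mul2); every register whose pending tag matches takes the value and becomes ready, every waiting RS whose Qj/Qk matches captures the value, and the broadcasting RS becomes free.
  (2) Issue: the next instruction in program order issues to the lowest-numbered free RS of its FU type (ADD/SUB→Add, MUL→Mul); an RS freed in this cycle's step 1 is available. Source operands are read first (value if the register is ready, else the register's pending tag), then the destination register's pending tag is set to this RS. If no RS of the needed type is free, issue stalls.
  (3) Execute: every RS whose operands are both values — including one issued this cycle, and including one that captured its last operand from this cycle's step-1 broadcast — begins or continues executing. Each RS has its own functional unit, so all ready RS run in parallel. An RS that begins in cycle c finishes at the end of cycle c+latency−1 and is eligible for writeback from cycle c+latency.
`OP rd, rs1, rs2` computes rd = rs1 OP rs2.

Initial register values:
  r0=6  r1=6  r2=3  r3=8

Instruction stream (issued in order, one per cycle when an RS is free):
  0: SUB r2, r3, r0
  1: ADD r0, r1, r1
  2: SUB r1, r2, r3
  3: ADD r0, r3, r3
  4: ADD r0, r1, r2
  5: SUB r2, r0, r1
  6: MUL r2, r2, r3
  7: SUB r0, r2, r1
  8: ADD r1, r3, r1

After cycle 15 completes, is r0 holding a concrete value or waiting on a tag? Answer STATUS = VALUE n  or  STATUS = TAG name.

cycle 1: issue SUB r2<-Add1 // r0:6,r1:6,r2:Add1,r3:8
cycle 2: issue ADD r0<-Add2 // r0:Add2,r1:6,r2:Add1,r3:8
cycle 3: issue SUB r1<-Add3 // r0:Add2,r1:Add3,r2:Add1,r3:8
cycle 4: CDB Add1=2; issue ADD r0<-Add1 // r0:Add1,r1:Add3,r2:2,r3:8
cycle 5: CDB Add2=12; issue ADD r0<-Add2 // r0:Add2,r1:Add3,r2:2,r3:8
cycle 6: stall // r0:Add2,r1:Add3,r2:2,r3:8
cycle 7: CDB Add1=16; issue SUB r2<-Add1 // r0:Add2,r1:Add3,r2:Add1,r3:8
cycle 8: CDB Add3=-6; issue MUL r2<-Mul1 // r0:Add2,r1:-6,r2:Mul1,r3:8
cycle 9: issue SUB r0<-Add3 // r0:Add3,r1:-6,r2:Mul1,r3:8
cycle 10: stall // r0:Add3,r1:-6,r2:Mul1,r3:8
cycle 11: CDB Add2=-4; issue ADD r1<-Add2 // r0:Add3,r1:Add2,r2:Mul1,r3:8
cycle 12: - // r0:Add3,r1:Add2,r2:Mul1,r3:8
cycle 13: - // r0:Add3,r1:Add2,r2:Mul1,r3:8
cycle 14: CDB Add1=2 // r0:Add3,r1:Add2,r2:Mul1,r3:8
cycle 15: CDB Add2=2 // r0:Add3,r1:2,r2:Mul1,r3:8

STATUS = TAG Add3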